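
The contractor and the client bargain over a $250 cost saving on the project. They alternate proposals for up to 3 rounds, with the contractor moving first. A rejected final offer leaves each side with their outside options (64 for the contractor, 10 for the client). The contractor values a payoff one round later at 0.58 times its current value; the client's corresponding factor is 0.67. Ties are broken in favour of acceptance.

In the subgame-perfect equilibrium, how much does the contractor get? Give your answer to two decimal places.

Round 3 (the contractor proposes): the client gets 10 if talks fail, so the contractor offers 10 and keeps 240.
Round 2 (the client proposes): the contractor can get 240 next round, worth 0.58 × 240 = 139.2 now. The client offers 139.2 and keeps 250 − 139.2 = 110.8.
Round 1 (the contractor proposes): the client can get 110.8 next round, worth 0.67 × 110.8 = 74.236 now, so the contractor offers 74.236, keeping 175.764.

175.76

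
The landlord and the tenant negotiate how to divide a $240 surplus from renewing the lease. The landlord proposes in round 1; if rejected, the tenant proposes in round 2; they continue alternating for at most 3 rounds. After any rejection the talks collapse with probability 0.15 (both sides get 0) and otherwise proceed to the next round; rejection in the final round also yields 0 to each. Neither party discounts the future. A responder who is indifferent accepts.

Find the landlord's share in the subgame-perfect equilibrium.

Round 3 (the landlord proposes): the tenant will accept anything ≥ 0, so the landlord offers 0 and keeps 240.
Round 2 (the tenant proposes): rejecting gives the landlord an expected 0.85 × 240 = 204, so the tenant offers 204, keeping 36.
Round 1 (the landlord proposes): rejecting gives the tenant an expected 0.85 × 36 = 30.6. The landlord offers 30.6 and keeps 240 − 30.6 = 209.4.

209.4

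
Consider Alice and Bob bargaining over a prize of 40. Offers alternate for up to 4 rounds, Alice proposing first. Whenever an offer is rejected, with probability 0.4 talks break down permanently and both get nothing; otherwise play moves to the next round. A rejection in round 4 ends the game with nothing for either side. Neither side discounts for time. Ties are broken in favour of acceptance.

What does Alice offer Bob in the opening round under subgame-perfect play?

18.24

Round 4 (Bob proposes): rejection yields 0 for Alice; Bob offers 0 and keeps 40.
Round 3 (Alice proposes): rejecting gives Bob an expected 0.6 × 40 = 24, so Alice offers 24, keeping 16.
Round 2 (Bob proposes): rejecting gives Alice an expected 0.6 × 16 = 9.6; Bob offers that and keeps 30.4.
Round 1 (Alice proposes): rejecting gives Bob an expected 0.6 × 30.4 = 18.24; Alice offers that and keeps 21.76.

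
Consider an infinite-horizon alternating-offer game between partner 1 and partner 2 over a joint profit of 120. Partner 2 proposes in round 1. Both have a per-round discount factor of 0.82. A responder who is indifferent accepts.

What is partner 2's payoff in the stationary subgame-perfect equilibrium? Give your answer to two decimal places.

Let x be partner 2's share when partner 2 proposes and y be partner 1's share when partner 1 proposes.
Partner 1 accepts iff offered ≥ 0.82·y, so x = 120 − 0.82y. Symmetrically y = 120 − 0.82x.
Substituting: x = 120 − 0.82(120 − 0.82x), giving x(1 − 0.82·0.82) = 120(1 − 0.82).
So x = 120 × 0.18 / 0.3276 ≈ 65.9341, and partner 1 receives 120 − x ≈ 54.0659.

65.93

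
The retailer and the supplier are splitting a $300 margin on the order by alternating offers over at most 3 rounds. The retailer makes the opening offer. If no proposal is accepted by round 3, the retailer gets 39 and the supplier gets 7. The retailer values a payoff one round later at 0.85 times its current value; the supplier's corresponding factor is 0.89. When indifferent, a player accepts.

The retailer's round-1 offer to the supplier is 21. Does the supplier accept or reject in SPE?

Reject

Round 3 (the retailer proposes): the supplier gets 7 if talks fail, so the retailer offers 7 and keeps 293.
Round 2 (the supplier proposes): the retailer can get 293 next round, worth 0.85 × 293 = 249.05 now. The supplier offers 249.05 and keeps 300 − 249.05 = 50.95.
So by rejecting in round 1, the supplier gets 50.95 next round, worth 0.89 × 50.95 = 45.3455 now.
Offer 21 < 45.3455, so the supplier rejects.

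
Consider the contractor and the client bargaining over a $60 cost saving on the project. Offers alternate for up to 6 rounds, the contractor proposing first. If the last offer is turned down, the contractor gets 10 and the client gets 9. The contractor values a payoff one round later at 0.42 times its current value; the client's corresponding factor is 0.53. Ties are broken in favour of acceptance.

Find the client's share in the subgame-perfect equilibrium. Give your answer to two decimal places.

23.86

Round 6 (the client proposes): the contractor gets 10 if talks fail, so the client offers 10 and keeps 50.
Round 5 (the contractor proposes): the client can get 50 next round, worth 0.53 × 50 = 26.5 now. The contractor offers 26.5 and keeps 60 − 26.5 = 33.5.
Round 4 (the client proposes): the contractor can get 33.5 next round, worth 0.42 × 33.5 = 14.07 now; the client offers that and keeps 45.93.
Round 3 (the contractor proposes): the client can get 45.93 next round, worth 0.53 × 45.93 = 24.3429 now, so the contractor offers 24.3429, keeping 35.6571.
Round 2 (the client proposes): the contractor can get 35.6571 next round, worth 0.42 × 35.6571 = 14.975982 now, so the client offers 14.975982, keeping 45.024018.
Round 1 (the contractor proposes): the client can get 45.024018 next round, worth 0.53 × 45.024018 = 23.86272954 now. The contractor offers 23.86272954 and keeps 60 − 23.86272954 = 36.13727046.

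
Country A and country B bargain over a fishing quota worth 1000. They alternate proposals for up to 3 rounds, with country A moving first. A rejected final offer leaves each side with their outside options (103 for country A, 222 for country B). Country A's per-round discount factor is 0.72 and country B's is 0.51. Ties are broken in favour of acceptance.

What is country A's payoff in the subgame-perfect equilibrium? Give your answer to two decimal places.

775.68

By backward induction:
Round 3 (country A proposes): country B gets 222 if talks fail, so country A offers 222 and keeps 778.
Round 2 (country B proposes): country A can get 778 next round, worth 0.72 × 778 = 560.16 now, so country B offers 560.16, keeping 439.84.
Round 1 (country A proposes): country B can get 439.84 next round, worth 0.51 × 439.84 = 224.3184 now, so country A offers 224.3184, keeping 775.6816.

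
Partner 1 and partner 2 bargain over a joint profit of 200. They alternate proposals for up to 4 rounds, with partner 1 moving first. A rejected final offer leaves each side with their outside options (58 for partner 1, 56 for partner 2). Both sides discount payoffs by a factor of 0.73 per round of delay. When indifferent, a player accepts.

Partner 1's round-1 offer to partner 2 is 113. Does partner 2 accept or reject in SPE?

Accept

Round 4 (partner 2 proposes): partner 1 gets 58 if talks fail, so partner 2 offers 58 and keeps 142.
Round 3 (partner 1 proposes): partner 2 can get 142 next round, worth 0.73 × 142 = 103.66 now, so partner 1 offers 103.66, keeping 96.34.
Round 2 (partner 2 proposes): partner 1 can get 96.34 next round, worth 0.73 × 96.34 = 70.3282 now, so partner 2 offers 70.3282, keeping 129.6718.
So by rejecting in round 1, partner 2 gets 129.6718 next round, worth 0.73 × 129.6718 = 94.660414 now.
Offer 113 ≥ 94.660414, so partner 2 accepts.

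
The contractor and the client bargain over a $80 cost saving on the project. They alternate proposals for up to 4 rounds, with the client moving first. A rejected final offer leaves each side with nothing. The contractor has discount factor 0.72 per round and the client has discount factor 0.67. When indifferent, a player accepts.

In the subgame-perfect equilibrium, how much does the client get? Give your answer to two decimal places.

33.21

Round 4 (the contractor proposes): rejection yields 0 for the client; the contractor offers 0 and keeps 80.
Round 3 (the client proposes): the contractor can get 80 next round, worth 0.72 × 80 = 57.6 now; the client offers that and keeps 22.4.
Round 2 (the contractor proposes): the client can get 22.4 next round, worth 0.67 × 22.4 = 15.008 now; the contractor offers that and keeps 64.992.
Round 1 (the client proposes): the contractor can get 64.992 next round, worth 0.72 × 64.992 = 46.79424 now. The client offers 46.79424 and keeps 80 − 46.79424 = 33.20576.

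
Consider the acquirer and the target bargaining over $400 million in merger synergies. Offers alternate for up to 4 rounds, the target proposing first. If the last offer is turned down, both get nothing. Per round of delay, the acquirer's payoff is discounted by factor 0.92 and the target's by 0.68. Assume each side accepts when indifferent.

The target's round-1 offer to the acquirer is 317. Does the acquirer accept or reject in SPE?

Round 4 (the acquirer proposes): rejection yields 0 for the target; the acquirer offers 0 and keeps 400.
Round 3 (the target proposes): the acquirer can get 400 next round, worth 0.92 × 400 = 368 now. The target offers 368 and keeps 400 − 368 = 32.
Round 2 (the acquirer proposes): the target can get 32 next round, worth 0.68 × 32 = 21.76 now; the acquirer offers that and keeps 378.24.
So by rejecting in round 1, the acquirer gets 378.24 next round, worth 0.92 × 378.24 = 347.9808 now.
Offer 317 < 347.9808, so the acquirer rejects.

Reject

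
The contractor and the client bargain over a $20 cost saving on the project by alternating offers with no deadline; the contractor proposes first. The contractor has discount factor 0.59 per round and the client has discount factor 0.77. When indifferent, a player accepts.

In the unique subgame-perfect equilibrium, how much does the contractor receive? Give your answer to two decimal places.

8.43

Let x be the contractor's share when the contractor proposes and y be the client's share when the client proposes.
The client accepts iff offered ≥ 0.77·y, so x = 20 − 0.77y. Symmetrically y = 20 − 0.59x.
Substituting: x = 20 − 0.77(20 − 0.59x), giving x(1 − 0.59·0.77) = 20(1 − 0.77).
So x = 20 × 0.23 / 0.5457 ≈ 8.4295, and the client receives 20 − x ≈ 11.5705.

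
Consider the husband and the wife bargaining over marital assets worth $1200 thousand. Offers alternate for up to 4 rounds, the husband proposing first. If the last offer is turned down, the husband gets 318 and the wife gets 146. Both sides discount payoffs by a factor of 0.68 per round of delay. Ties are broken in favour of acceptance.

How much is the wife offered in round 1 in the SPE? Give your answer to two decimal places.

538.45

Work backward from the last round.
Round 4 (the wife proposes): the husband gets 318 if talks fail, so the wife offers 318 and keeps 882.
Round 3 (the husband proposes): the wife can get 882 next round, worth 0.68 × 882 = 599.76 now. The husband offers 599.76 and keeps 1200 − 599.76 = 600.24.
Round 2 (the wife proposes): the husband can get 600.24 next round, worth 0.68 × 600.24 = 408.1632 now. The wife offers 408.1632 and keeps 1200 − 408.1632 = 791.8368.
Round 1 (the husband proposes): the wife can get 791.8368 next round, worth 0.68 × 791.8368 = 538.449024 now. The husband offers 538.449024 and keeps 1200 − 538.449024 = 661.550976.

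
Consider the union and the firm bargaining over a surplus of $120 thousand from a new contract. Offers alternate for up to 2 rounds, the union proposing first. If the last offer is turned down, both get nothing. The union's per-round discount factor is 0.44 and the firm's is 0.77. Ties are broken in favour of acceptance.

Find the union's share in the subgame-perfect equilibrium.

By backward induction:
Round 2 (the firm proposes): rejection yields 0 for the union; the firm offers 0 and keeps 120.
Round 1 (the union proposes): the firm can get 120 next round, worth 0.77 × 120 = 92.4 now, so the union offers 92.4, keeping 27.6.

27.6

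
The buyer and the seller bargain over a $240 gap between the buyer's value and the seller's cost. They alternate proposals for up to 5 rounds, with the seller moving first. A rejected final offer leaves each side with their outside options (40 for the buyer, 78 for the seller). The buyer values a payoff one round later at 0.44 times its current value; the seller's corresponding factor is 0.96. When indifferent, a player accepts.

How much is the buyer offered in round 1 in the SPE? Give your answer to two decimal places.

13.15

Round 5 (the seller proposes): the buyer gets 40 if talks fail, so the seller offers 40 and keeps 200.
Round 4 (the buyer proposes): the seller can get 200 next round, worth 0.96 × 200 = 192 now; the buyer offers that and keeps 48.
Round 3 (the seller proposes): the buyer can get 48 next round, worth 0.44 × 48 = 21.12 now. The seller offers 21.12 and keeps 240 − 21.12 = 218.88.
Round 2 (the buyer proposes): the seller can get 218.88 next round, worth 0.96 × 218.88 = 210.1248 now. The buyer offers 210.1248 and keeps 240 − 210.1248 = 29.8752.
Round 1 (the seller proposes): the buyer can get 29.8752 next round, worth 0.44 × 29.8752 = 13.145088 now; the seller offers that and keeps 226.854912.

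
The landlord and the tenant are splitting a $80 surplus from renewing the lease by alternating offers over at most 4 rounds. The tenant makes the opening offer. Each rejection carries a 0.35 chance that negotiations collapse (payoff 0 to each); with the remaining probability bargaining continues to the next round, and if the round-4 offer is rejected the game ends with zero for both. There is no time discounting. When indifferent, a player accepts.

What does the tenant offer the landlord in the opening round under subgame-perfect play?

40.17

Round 4 (the landlord proposes): the tenant will accept anything ≥ 0, so the landlord offers 0 and keeps 80.
Round 3 (the tenant proposes): rejecting gives the landlord an expected 0.65 × 80 = 52; the tenant offers that and keeps 28.
Round 2 (the landlord proposes): rejecting gives the tenant an expected 0.65 × 28 = 18.2. The landlord offers 18.2 and keeps 80 − 18.2 = 61.8.
Round 1 (the tenant proposes): rejecting gives the landlord an expected 0.65 × 61.8 = 40.17, so the tenant offers 40.17, keeping 39.83.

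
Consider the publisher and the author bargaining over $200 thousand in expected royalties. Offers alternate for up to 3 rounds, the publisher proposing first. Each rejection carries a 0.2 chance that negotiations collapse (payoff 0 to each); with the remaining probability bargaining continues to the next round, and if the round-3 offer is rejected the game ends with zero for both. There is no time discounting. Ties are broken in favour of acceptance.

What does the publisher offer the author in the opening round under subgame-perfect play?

Round 3 (the publisher proposes): the author will accept anything ≥ 0, so the publisher offers 0 and keeps 200.
Round 2 (the author proposes): rejecting gives the publisher an expected 0.8 × 200 = 160, so the author offers 160, keeping 40.
Round 1 (the publisher proposes): rejecting gives the author an expected 0.8 × 40 = 32, so the publisher offers 32, keeping 168.

32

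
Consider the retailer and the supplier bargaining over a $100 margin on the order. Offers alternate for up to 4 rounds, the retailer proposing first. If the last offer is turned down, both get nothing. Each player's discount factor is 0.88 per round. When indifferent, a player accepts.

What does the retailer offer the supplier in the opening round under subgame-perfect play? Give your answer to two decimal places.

78.71

Round 4 (the supplier proposes): the retailer will accept anything ≥ 0, so the supplier offers 0 and keeps 100.
Round 3 (the retailer proposes): the supplier can get 100 next round, worth 0.88 × 100 = 88 now; the retailer offers that and keeps 12.
Round 2 (the supplier proposes): the retailer can get 12 next round, worth 0.88 × 12 = 10.56 now; the supplier offers that and keeps 89.44.
Round 1 (the retailer proposes): the supplier can get 89.44 next round, worth 0.88 × 89.44 = 78.7072 now, so the retailer offers 78.7072, keeping 21.2928.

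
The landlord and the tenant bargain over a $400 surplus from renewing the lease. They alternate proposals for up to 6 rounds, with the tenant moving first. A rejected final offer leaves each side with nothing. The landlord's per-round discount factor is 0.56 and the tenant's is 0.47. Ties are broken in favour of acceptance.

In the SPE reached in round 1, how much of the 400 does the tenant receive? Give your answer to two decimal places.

Round 6 (the landlord proposes): rejection yields 0 for the tenant; the landlord offers 0 and keeps 400.
Round 5 (the tenant proposes): the landlord can get 400 next round, worth 0.56 × 400 = 224 now. The tenant offers 224 and keeps 400 − 224 = 176.
Round 4 (the landlord proposes): the tenant can get 176 next round, worth 0.47 × 176 = 82.72 now. The landlord offers 82.72 and keeps 400 − 82.72 = 317.28.
Round 3 (the tenant proposes): the landlord can get 317.28 next round, worth 0.56 × 317.28 = 177.6768 now, so the tenant offers 177.6768, keeping 222.3232.
Round 2 (the landlord proposes): the tenant can get 222.3232 next round, worth 0.47 × 222.3232 = 104.491904 now; the landlord offers that and keeps 295.508096.
Round 1 (the tenant proposes): the landlord can get 295.508096 next round, worth 0.56 × 295.508096 = 165.48453376 now; the tenant offers that and keeps 234.51546624.

234.52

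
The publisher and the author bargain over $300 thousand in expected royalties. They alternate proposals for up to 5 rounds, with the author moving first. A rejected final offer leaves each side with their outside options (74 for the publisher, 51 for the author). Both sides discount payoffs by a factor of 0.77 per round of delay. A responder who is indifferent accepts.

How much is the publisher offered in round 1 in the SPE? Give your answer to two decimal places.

110.64

Round 5 (the author proposes): the publisher gets 74 if talks fail, so the author offers 74 and keeps 226.
Round 4 (the publisher proposes): the author can get 226 next round, worth 0.77 × 226 = 174.02 now. The publisher offers 174.02 and keeps 300 − 174.02 = 125.98.
Round 3 (the author proposes): the publisher can get 125.98 next round, worth 0.77 × 125.98 = 97.0046 now, so the author offers 97.0046, keeping 202.9954.
Round 2 (the publisher proposes): the author can get 202.9954 next round, worth 0.77 × 202.9954 = 156.306458 now, so the publisher offers 156.306458, keeping 143.693542.
Round 1 (the author proposes): the publisher can get 143.693542 next round, worth 0.77 × 143.693542 = 110.64402734 now, so the author offers 110.64402734, keeping 189.35597266.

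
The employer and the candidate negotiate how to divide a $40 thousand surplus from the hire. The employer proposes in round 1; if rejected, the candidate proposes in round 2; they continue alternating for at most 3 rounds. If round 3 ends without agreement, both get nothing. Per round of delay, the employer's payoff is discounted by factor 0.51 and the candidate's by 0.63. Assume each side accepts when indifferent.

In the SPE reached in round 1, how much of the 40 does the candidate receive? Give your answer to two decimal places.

Round 3 (the employer proposes): rejection yields 0 for the candidate; the employer offers 0 and keeps 40.
Round 2 (the candidate proposes): the employer can get 40 next round, worth 0.51 × 40 = 20.4 now. The candidate offers 20.4 and keeps 40 − 20.4 = 19.6.
Round 1 (the employer proposes): the candidate can get 19.6 next round, worth 0.63 × 19.6 = 12.348 now, so the employer offers 12.348, keeping 27.652.

12.35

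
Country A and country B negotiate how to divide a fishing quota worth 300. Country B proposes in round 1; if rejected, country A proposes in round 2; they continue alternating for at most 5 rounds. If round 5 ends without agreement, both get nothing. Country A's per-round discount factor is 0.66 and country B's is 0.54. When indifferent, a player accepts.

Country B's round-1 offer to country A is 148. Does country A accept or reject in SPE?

Round 5 (country B proposes): rejection yields 0 for country A; country B offers 0 and keeps 300.
Round 4 (country A proposes): country B can get 300 next round, worth 0.54 × 300 = 162 now. Country A offers 162 and keeps 300 − 162 = 138.
Round 3 (country B proposes): country A can get 138 next round, worth 0.66 × 138 = 91.08 now; country B offers that and keeps 208.92.
Round 2 (country A proposes): country B can get 208.92 next round, worth 0.54 × 208.92 = 112.8168 now, so country A offers 112.8168, keeping 187.1832.
So by rejecting in round 1, country A gets 187.1832 next round, worth 0.66 × 187.1832 = 123.540912 now.
Offer 148 ≥ 123.540912, so country A accepts.

Accept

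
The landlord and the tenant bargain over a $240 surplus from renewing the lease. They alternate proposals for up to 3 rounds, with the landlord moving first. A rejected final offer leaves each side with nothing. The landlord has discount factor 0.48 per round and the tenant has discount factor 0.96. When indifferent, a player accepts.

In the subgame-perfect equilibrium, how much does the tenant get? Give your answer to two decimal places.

119.81

Round 3 (the landlord proposes): the tenant will accept anything ≥ 0, so the landlord offers 0 and keeps 240.
Round 2 (the tenant proposes): the landlord can get 240 next round, worth 0.48 × 240 = 115.2 now, so the tenant offers 115.2, keeping 124.8.
Round 1 (the landlord proposes): the tenant can get 124.8 next round, worth 0.96 × 124.8 = 119.808 now. The landlord offers 119.808 and keeps 240 − 119.808 = 120.192.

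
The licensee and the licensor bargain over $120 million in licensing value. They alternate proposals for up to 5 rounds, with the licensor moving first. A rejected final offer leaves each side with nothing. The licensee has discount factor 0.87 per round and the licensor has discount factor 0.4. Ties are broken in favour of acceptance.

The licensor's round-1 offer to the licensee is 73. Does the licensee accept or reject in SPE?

Reject

Round 5 (the licensor proposes): the licensee will accept anything ≥ 0, so the licensor offers 0 and keeps 120.
Round 4 (the licensee proposes): the licensor can get 120 next round, worth 0.4 × 120 = 48 now; the licensee offers that and keeps 72.
Round 3 (the licensor proposes): the licensee can get 72 next round, worth 0.87 × 72 = 62.64 now. The licensor offers 62.64 and keeps 120 − 62.64 = 57.36.
Round 2 (the licensee proposes): the licensor can get 57.36 next round, worth 0.4 × 57.36 = 22.944 now. The licensee offers 22.944 and keeps 120 − 22.944 = 97.056.
So by rejecting in round 1, the licensee gets 97.056 next round, worth 0.87 × 97.056 = 84.43872 now.
Offer 73 < 84.43872, so the licensee rejects.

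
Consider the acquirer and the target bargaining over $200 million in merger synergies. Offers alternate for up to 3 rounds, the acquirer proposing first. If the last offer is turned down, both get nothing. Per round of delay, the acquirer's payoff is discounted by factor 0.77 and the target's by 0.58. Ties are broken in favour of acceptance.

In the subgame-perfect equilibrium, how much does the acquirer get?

By backward induction:
Round 3 (the acquirer proposes): the target will accept anything ≥ 0, so the acquirer offers 0 and keeps 200.
Round 2 (the target proposes): the acquirer can get 200 next round, worth 0.77 × 200 = 154 now; the target offers that and keeps 46.
Round 1 (the acquirer proposes): the target can get 46 next round, worth 0.58 × 46 = 26.68 now; the acquirer offers that and keeps 173.32.

173.32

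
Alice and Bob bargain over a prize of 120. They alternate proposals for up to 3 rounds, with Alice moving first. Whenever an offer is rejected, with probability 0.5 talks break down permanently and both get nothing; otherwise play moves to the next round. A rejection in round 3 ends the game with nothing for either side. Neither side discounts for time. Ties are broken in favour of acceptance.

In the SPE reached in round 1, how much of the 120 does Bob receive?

Round 3 (Alice proposes): Bob will accept anything ≥ 0, so Alice offers 0 and keeps 120.
Round 2 (Bob proposes): rejecting gives Alice an expected 0.5 × 120 = 60, so Bob offers 60, keeping 60.
Round 1 (Alice proposes): rejecting gives Bob an expected 0.5 × 60 = 30. Alice offers 30 and keeps 120 − 30 = 90.

30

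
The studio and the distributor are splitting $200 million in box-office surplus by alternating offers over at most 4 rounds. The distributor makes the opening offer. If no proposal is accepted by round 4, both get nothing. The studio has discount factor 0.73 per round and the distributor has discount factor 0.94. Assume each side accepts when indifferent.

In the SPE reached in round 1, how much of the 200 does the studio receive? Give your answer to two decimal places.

108.95

Solve by backward induction from round 4.
Round 4 (the studio proposes): rejection yields 0 for the distributor; the studio offers 0 and keeps 200.
Round 3 (the distributor proposes): the studio can get 200 next round, worth 0.73 × 200 = 146 now. The distributor offers 146 and keeps 200 − 146 = 54.
Round 2 (the studio proposes): the distributor can get 54 next round, worth 0.94 × 54 = 50.76 now; the studio offers that and keeps 149.24.
Round 1 (the distributor proposes): the studio can get 149.24 next round, worth 0.73 × 149.24 = 108.9452 now. The distributor offers 108.9452 and keeps 200 − 108.9452 = 91.0548.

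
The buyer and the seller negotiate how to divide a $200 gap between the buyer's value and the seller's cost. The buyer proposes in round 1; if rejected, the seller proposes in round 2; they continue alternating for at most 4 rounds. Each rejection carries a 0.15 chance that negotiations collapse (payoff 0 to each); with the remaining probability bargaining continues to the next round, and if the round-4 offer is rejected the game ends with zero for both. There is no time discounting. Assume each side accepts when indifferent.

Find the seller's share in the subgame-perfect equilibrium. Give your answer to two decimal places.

Round 4 (the seller proposes): the buyer will accept anything ≥ 0, so the seller offers 0 and keeps 200.
Round 3 (the buyer proposes): rejecting gives the seller an expected 0.85 × 200 = 170; the buyer offers that and keeps 30.
Round 2 (the seller proposes): rejecting gives the buyer an expected 0.85 × 30 = 25.5, so the seller offers 25.5, keeping 174.5.
Round 1 (the buyer proposes): rejecting gives the seller an expected 0.85 × 174.5 = 148.325; the buyer offers that and keeps 51.675.

148.33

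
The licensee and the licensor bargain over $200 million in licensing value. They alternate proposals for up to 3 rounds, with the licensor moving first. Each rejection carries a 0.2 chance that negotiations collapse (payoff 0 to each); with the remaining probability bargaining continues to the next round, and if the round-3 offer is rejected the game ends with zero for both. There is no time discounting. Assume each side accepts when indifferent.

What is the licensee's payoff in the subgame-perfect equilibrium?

By backward induction:
Round 3 (the licensor proposes): the licensee will accept anything ≥ 0, so the licensor offers 0 and keeps 200.
Round 2 (the licensee proposes): rejecting gives the licensor an expected 0.8 × 200 = 160, so the licensee offers 160, keeping 40.
Round 1 (the licensor proposes): rejecting gives the licensee an expected 0.8 × 40 = 32. The licensor offers 32 and keeps 200 − 32 = 168.

32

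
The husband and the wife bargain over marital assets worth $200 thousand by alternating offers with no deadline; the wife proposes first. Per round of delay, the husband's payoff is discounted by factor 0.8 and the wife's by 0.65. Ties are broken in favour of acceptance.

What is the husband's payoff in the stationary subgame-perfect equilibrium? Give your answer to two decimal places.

In a stationary SPE each proposer offers the other exactly their discounted continuation value.
If the wife keeps x when proposing and the husband keeps y when proposing, then x = 200 − 0.8y and y = 200 − 0.65x.
Solving: x = 200(1 − 0.8) / (1 − 0.65·0.8) = 40 / 0.48 ≈ 83.3333.
The husband gets 200 − 83.3333 ≈ 116.6667.

116.67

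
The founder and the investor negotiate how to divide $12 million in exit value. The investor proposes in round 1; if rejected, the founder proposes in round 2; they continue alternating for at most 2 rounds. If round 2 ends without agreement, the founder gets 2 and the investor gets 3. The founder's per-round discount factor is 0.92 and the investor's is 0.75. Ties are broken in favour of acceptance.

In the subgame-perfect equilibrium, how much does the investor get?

3.72

Round 2 (the founder proposes): the investor gets 3 if talks fail, so the founder offers 3 and keeps 9.
Round 1 (the investor proposes): the founder can get 9 next round, worth 0.92 × 9 = 8.28 now, so the investor offers 8.28, keeping 3.72.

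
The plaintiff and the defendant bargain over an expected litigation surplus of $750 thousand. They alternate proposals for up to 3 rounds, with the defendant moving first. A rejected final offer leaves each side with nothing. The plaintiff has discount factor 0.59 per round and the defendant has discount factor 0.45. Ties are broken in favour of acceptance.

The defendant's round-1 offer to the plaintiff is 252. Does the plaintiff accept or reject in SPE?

Accept

Work out the plaintiff's continuation value if the offer is rejected.
Round 3 (the defendant proposes): rejection yields 0 for the plaintiff; the defendant offers 0 and keeps 750.
Round 2 (the plaintiff proposes): the defendant can get 750 next round, worth 0.45 × 750 = 337.5 now, so the plaintiff offers 337.5, keeping 412.5.
So by rejecting in round 1, the plaintiff gets 412.5 next round, worth 0.59 × 412.5 = 243.375 now.
Offer 252 ≥ 243.375, so the plaintiff accepts.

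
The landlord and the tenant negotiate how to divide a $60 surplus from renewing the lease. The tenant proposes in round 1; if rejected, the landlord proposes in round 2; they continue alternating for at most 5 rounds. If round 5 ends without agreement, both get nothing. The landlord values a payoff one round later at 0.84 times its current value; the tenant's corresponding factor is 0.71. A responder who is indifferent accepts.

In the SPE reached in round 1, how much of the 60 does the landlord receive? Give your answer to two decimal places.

23.33

Work backward from the last round.
Round 5 (the tenant proposes): the landlord will accept anything ≥ 0, so the tenant offers 0 and keeps 60.
Round 4 (the landlord proposes): the tenant can get 60 next round, worth 0.71 × 60 = 42.6 now. The landlord offers 42.6 and keeps 60 − 42.6 = 17.4.
Round 3 (the tenant proposes): the landlord can get 17.4 next round, worth 0.84 × 17.4 = 14.616 now. The tenant offers 14.616 and keeps 60 − 14.616 = 45.384.
Round 2 (the landlord proposes): the tenant can get 45.384 next round, worth 0.71 × 45.384 = 32.22264 now. The landlord offers 32.22264 and keeps 60 − 32.22264 = 27.77736.
Round 1 (the tenant proposes): the landlord can get 27.77736 next round, worth 0.84 × 27.77736 = 23.3329824 now. The tenant offers 23.3329824 and keeps 60 − 23.3329824 = 36.6670176.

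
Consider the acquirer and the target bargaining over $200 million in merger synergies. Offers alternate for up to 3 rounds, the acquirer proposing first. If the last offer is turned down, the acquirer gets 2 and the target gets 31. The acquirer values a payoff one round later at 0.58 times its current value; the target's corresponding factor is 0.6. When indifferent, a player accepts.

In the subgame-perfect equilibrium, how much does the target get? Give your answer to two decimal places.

61.19

Solve by backward induction from round 3.
Round 3 (the acquirer proposes): the target gets 31 if talks fail, so the acquirer offers 31 and keeps 169.
Round 2 (the target proposes): the acquirer can get 169 next round, worth 0.58 × 169 = 98.02 now. The target offers 98.02 and keeps 200 − 98.02 = 101.98.
Round 1 (the acquirer proposes): the target can get 101.98 next round, worth 0.6 × 101.98 = 61.188 now, so the acquirer offers 61.188, keeping 138.812.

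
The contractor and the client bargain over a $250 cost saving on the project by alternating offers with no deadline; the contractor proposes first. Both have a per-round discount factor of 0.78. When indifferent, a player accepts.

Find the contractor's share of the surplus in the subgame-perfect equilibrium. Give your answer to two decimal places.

Let x be the contractor's share when the contractor proposes and y be the client's share when the client proposes.
The client accepts iff offered ≥ 0.78·y, so x = 250 − 0.78y. Symmetrically y = 250 − 0.78x.
Substituting: x = 250 − 0.78(250 − 0.78x), giving x(1 − 0.78·0.78) = 250(1 − 0.78).
So x = 250 × 0.22 / 0.3916 ≈ 140.4494, and the client receives 250 − x ≈ 109.5506.

140.45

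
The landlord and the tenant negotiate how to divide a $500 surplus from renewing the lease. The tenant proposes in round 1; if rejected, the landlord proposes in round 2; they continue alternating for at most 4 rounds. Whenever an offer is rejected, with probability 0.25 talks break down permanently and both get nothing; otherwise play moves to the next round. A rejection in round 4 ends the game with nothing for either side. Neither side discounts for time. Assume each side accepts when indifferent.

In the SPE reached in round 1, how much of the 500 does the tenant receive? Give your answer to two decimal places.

By backward induction:
Round 4 (the landlord proposes): the tenant will accept anything ≥ 0, so the landlord offers 0 and keeps 500.
Round 3 (the tenant proposes): rejecting gives the landlord an expected 0.75 × 500 = 375. The tenant offers 375 and keeps 500 − 375 = 125.
Round 2 (the landlord proposes): rejecting gives the tenant an expected 0.75 × 125 = 93.75. The landlord offers 93.75 and keeps 500 − 93.75 = 406.25.
Round 1 (the tenant proposes): rejecting gives the landlord an expected 0.75 × 406.25 = 304.6875. The tenant offers 304.6875 and keeps 500 − 304.6875 = 195.3125.

195.31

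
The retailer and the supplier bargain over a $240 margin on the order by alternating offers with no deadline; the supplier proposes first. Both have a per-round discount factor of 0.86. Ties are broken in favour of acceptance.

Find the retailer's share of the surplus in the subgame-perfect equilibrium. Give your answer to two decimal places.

In a stationary SPE each proposer offers the other exactly their discounted continuation value.
If the supplier keeps x when proposing and the retailer keeps y when proposing, then x = 240 − 0.86y and y = 240 − 0.86x.
Solving: x = 240(1 − 0.86) / (1 − 0.86·0.86) = 33.6 / 0.2604 ≈ 129.0323.
The retailer gets 240 − 129.0323 ≈ 110.9677.

110.97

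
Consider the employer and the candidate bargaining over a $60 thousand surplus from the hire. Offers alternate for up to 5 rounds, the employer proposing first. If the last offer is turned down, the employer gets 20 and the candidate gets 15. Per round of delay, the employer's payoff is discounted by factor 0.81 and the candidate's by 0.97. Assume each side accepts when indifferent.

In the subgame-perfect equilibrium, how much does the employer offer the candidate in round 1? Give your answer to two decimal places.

29.01

Solve by backward induction from round 5.
Round 5 (the employer proposes): the candidate gets 15 if talks fail, so the employer offers 15 and keeps 45.
Round 4 (the candidate proposes): the employer can get 45 next round, worth 0.81 × 45 = 36.45 now, so the candidate offers 36.45, keeping 23.55.
Round 3 (the employer proposes): the candidate can get 23.55 next round, worth 0.97 × 23.55 = 22.8435 now; the employer offers that and keeps 37.1565.
Round 2 (the candidate proposes): the employer can get 37.1565 next round, worth 0.81 × 37.1565 = 30.096765 now, so the candidate offers 30.096765, keeping 29.903235.
Round 1 (the employer proposes): the candidate can get 29.903235 next round, worth 0.97 × 29.903235 = 29.00613795 now; the employer offers that and keeps 30.99386205.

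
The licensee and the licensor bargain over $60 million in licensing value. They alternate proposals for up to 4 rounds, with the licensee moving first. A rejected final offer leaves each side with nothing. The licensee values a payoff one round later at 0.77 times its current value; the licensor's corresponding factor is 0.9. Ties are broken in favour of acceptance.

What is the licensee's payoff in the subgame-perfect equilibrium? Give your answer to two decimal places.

10.16

Work backward from the last round.
Round 4 (the licensor proposes): rejection yields 0 for the licensee; the licensor offers 0 and keeps 60.
Round 3 (the licensee proposes): the licensor can get 60 next round, worth 0.9 × 60 = 54 now; the licensee offers that and keeps 6.
Round 2 (the licensor proposes): the licensee can get 6 next round, worth 0.77 × 6 = 4.62 now. The licensor offers 4.62 and keeps 60 − 4.62 = 55.38.
Round 1 (the licensee proposes): the licensor can get 55.38 next round, worth 0.9 × 55.38 = 49.842 now; the licensee offers that and keeps 10.158.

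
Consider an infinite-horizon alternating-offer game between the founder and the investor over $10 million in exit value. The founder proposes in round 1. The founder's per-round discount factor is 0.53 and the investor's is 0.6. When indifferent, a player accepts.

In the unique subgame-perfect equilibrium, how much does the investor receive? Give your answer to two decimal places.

Let x be the founder's share when the founder proposes and y be the investor's share when the investor proposes.
The investor accepts iff offered ≥ 0.6·y, so x = 10 − 0.6y. Symmetrically y = 10 − 0.53x.
Substituting: x = 10 − 0.6(10 − 0.53x), giving x(1 − 0.53·0.6) = 10(1 − 0.6).
So x = 10 × 0.4 / 0.682 ≈ 5.8651, and the investor receives 10 − x ≈ 4.1349.

4.13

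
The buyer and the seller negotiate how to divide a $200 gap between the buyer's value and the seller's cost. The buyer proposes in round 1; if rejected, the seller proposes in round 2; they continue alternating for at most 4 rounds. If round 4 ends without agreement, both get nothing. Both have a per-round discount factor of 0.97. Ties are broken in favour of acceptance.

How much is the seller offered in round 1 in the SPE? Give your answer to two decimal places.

188.35

Round 4 (the seller proposes): rejection yields 0 for the buyer; the seller offers 0 and keeps 200.
Round 3 (the buyer proposes): the seller can get 200 next round, worth 0.97 × 200 = 194 now; the buyer offers that and keeps 6.
Round 2 (the seller proposes): the buyer can get 6 next round, worth 0.97 × 6 = 5.82 now; the seller offers that and keeps 194.18.
Round 1 (the buyer proposes): the seller can get 194.18 next round, worth 0.97 × 194.18 = 188.3546 now; the buyer offers that and keeps 11.6454.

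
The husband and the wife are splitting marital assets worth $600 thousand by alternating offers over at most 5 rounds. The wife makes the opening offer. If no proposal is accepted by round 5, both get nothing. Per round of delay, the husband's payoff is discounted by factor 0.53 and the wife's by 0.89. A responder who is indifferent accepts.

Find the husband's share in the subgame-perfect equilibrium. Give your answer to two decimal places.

Round 5 (the wife proposes): rejection yields 0 for the husband; the wife offers 0 and keeps 600.
Round 4 (the husband proposes): the wife can get 600 next round, worth 0.89 × 600 = 534 now; the husband offers that and keeps 66.
Round 3 (the wife proposes): the husband can get 66 next round, worth 0.53 × 66 = 34.98 now. The wife offers 34.98 and keeps 600 − 34.98 = 565.02.
Round 2 (the husband proposes): the wife can get 565.02 next round, worth 0.89 × 565.02 = 502.8678 now; the husband offers that and keeps 97.1322.
Round 1 (the wife proposes): the husband can get 97.1322 next round, worth 0.53 × 97.1322 = 51.480066 now; the wife offers that and keeps 548.519934.

51.48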